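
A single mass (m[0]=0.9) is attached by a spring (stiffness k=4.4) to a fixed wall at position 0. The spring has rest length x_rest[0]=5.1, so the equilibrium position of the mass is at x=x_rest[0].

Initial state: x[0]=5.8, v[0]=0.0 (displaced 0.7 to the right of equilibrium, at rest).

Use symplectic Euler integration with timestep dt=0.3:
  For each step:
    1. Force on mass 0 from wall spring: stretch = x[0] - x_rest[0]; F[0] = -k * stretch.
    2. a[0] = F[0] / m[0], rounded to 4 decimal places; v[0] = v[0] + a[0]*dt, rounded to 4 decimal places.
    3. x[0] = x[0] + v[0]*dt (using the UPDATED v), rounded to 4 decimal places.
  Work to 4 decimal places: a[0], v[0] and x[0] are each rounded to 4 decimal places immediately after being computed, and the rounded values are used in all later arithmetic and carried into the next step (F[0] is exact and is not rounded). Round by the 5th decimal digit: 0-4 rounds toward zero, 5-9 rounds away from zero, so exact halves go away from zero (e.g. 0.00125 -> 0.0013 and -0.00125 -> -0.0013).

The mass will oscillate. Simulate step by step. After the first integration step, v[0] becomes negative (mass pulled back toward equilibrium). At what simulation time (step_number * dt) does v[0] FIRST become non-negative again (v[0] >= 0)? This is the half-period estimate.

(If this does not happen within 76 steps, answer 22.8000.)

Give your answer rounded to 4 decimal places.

Answer: 1.5000

Derivation:
Step 0: x=[5.8000] v=[0.0000]
Step 1: x=[5.4920] v=[-1.0267]
Step 2: x=[5.0115] v=[-1.6016]
Step 3: x=[4.5700] v=[-1.4718]
Step 4: x=[4.3617] v=[-0.6945]
Step 5: x=[4.4782] v=[0.3884]
First v>=0 after going negative at step 5, time=1.5000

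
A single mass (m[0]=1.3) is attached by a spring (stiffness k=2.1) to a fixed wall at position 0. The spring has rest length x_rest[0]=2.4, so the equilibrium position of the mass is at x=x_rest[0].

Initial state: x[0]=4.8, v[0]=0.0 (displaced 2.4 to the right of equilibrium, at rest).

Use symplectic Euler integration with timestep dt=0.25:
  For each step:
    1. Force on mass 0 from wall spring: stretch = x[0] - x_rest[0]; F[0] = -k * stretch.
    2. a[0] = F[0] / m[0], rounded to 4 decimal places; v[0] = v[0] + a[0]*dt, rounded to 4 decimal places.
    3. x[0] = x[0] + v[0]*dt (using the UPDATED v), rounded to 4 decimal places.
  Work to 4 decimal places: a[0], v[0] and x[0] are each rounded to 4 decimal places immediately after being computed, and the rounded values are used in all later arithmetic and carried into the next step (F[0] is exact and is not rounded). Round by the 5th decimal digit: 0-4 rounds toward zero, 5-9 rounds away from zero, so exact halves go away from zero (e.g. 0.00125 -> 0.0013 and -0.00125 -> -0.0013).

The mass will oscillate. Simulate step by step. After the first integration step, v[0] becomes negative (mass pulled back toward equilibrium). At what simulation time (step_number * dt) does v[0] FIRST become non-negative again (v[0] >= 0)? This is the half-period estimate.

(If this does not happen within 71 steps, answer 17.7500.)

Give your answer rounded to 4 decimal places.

Answer: 2.5000

Derivation:
Step 0: x=[4.8000] v=[0.0000]
Step 1: x=[4.5577] v=[-0.9692]
Step 2: x=[4.0976] v=[-1.8406]
Step 3: x=[3.4661] v=[-2.5262]
Step 4: x=[2.7269] v=[-2.9568]
Step 5: x=[1.9547] v=[-3.0888]
Step 6: x=[1.2275] v=[-2.9090]
Step 7: x=[0.6186] v=[-2.4355]
Step 8: x=[0.1896] v=[-1.7161]
Step 9: x=[-0.0163] v=[-0.8235]
Step 10: x=[0.0218] v=[0.1523]
First v>=0 after going negative at step 10, time=2.5000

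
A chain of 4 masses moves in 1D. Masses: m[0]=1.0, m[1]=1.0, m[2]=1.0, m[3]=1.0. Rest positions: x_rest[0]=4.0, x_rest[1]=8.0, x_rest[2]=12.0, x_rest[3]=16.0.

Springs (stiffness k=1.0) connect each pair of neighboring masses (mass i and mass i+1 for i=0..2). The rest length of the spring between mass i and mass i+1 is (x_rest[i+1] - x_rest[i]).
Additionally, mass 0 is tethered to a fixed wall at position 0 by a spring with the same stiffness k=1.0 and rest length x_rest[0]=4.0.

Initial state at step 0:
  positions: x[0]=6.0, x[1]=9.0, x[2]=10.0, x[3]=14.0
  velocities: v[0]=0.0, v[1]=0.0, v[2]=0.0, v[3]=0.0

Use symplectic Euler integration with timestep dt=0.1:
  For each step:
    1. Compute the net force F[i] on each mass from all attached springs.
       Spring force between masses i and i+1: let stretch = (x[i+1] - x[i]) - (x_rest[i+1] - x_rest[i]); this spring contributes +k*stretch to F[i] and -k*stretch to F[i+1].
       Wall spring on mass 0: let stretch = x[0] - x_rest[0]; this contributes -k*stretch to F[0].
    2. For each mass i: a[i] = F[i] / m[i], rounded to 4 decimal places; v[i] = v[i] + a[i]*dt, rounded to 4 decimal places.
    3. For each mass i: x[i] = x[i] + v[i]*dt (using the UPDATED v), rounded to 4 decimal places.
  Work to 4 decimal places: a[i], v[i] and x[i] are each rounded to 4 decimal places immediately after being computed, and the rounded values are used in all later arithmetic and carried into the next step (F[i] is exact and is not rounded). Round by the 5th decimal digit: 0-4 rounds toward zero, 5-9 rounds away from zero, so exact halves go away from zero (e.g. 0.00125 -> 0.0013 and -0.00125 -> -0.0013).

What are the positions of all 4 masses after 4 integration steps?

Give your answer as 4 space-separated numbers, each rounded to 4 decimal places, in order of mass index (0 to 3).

Step 0: x=[6.0000 9.0000 10.0000 14.0000] v=[0.0000 0.0000 0.0000 0.0000]
Step 1: x=[5.9700 8.9800 10.0300 14.0000] v=[-0.3000 -0.2000 0.3000 0.0000]
Step 2: x=[5.9104 8.9404 10.0892 14.0003] v=[-0.5960 -0.3960 0.5920 0.0030]
Step 3: x=[5.8220 8.8820 10.1760 14.0015] v=[-0.8840 -0.5841 0.8682 0.0119]
Step 4: x=[5.7060 8.8059 10.2881 14.0044] v=[-1.1602 -0.7607 1.1214 0.0294]

Answer: 5.7060 8.8059 10.2881 14.0044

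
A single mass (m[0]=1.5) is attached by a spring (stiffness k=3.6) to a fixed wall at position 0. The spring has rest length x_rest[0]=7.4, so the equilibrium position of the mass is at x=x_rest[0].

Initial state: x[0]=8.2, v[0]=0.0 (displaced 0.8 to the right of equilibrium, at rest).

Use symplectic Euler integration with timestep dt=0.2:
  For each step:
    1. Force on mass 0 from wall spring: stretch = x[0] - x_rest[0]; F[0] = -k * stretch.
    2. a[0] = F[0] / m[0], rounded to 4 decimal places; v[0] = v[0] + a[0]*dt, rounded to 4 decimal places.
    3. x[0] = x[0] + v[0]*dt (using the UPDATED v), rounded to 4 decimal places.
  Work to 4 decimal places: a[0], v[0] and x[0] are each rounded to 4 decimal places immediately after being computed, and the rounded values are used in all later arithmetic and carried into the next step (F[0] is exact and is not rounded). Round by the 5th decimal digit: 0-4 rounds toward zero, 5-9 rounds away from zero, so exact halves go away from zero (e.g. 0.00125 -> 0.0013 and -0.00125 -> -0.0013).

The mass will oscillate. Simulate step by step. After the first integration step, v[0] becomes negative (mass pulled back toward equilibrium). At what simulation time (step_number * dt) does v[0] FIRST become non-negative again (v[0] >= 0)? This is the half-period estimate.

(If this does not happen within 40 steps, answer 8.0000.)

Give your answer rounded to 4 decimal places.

Answer: 2.2000

Derivation:
Step 0: x=[8.2000] v=[0.0000]
Step 1: x=[8.1232] v=[-0.3840]
Step 2: x=[7.9770] v=[-0.7311]
Step 3: x=[7.7754] v=[-1.0081]
Step 4: x=[7.5377] v=[-1.1883]
Step 5: x=[7.2868] v=[-1.2544]
Step 6: x=[7.0468] v=[-1.2001]
Step 7: x=[6.8407] v=[-1.0306]
Step 8: x=[6.6883] v=[-0.7621]
Step 9: x=[6.6042] v=[-0.4205]
Step 10: x=[6.5965] v=[-0.0385]
Step 11: x=[6.6659] v=[0.3472]
First v>=0 after going negative at step 11, time=2.2000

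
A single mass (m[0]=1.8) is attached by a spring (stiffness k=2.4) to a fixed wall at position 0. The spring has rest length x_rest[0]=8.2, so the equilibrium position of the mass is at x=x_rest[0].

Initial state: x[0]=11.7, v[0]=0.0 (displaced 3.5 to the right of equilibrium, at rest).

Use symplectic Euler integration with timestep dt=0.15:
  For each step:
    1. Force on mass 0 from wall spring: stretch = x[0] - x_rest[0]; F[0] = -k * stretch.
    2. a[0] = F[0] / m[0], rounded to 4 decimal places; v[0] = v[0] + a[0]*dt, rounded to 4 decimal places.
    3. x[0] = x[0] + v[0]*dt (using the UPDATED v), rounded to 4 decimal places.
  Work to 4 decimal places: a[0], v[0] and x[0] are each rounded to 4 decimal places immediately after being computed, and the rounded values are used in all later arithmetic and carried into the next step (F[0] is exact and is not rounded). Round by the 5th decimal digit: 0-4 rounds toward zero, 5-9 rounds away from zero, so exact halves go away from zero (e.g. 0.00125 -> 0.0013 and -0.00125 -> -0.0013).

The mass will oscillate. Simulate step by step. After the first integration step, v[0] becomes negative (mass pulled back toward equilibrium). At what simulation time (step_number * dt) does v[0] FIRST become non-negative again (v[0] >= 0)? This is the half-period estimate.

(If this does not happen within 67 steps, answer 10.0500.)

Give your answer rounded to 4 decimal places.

Answer: 2.8500

Derivation:
Step 0: x=[11.7000] v=[0.0000]
Step 1: x=[11.5950] v=[-0.7000]
Step 2: x=[11.3882] v=[-1.3790]
Step 3: x=[11.0857] v=[-2.0166]
Step 4: x=[10.6966] v=[-2.5937]
Step 5: x=[10.2327] v=[-3.0930]
Step 6: x=[9.7078] v=[-3.4995]
Step 7: x=[9.1376] v=[-3.8011]
Step 8: x=[8.5393] v=[-3.9886]
Step 9: x=[7.9308] v=[-4.0565]
Step 10: x=[7.3304] v=[-4.0027]
Step 11: x=[6.7561] v=[-3.8288]
Step 12: x=[6.2251] v=[-3.5400]
Step 13: x=[5.7534] v=[-3.1450]
Step 14: x=[5.3550] v=[-2.6557]
Step 15: x=[5.0420] v=[-2.0867]
Step 16: x=[4.8237] v=[-1.4551]
Step 17: x=[4.7067] v=[-0.7798]
Step 18: x=[4.6945] v=[-0.0811]
Step 19: x=[4.7875] v=[0.6200]
First v>=0 after going negative at step 19, time=2.8500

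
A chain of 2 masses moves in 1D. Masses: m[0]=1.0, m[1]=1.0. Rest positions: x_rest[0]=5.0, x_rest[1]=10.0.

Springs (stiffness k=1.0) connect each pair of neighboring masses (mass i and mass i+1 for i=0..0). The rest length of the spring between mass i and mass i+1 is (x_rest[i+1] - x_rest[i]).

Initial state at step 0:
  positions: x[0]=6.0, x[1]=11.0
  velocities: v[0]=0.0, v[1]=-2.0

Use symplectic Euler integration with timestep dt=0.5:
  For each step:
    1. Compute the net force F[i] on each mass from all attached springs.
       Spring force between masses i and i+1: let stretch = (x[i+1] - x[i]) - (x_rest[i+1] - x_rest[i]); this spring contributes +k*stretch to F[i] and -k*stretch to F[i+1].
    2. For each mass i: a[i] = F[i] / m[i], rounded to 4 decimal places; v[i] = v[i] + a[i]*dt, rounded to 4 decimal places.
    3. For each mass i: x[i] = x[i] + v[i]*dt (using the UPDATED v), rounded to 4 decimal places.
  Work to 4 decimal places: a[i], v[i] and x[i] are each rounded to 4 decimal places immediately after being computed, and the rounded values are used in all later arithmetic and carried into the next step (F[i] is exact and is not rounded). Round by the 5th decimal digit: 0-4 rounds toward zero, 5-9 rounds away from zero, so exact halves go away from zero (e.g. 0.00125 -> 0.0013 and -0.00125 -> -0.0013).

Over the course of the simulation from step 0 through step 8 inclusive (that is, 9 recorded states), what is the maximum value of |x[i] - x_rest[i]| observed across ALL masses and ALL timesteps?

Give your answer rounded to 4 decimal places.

Answer: 3.3633

Derivation:
Step 0: x=[6.0000 11.0000] v=[0.0000 -2.0000]
Step 1: x=[6.0000 10.0000] v=[0.0000 -2.0000]
Step 2: x=[5.7500 9.2500] v=[-0.5000 -1.5000]
Step 3: x=[5.1250 8.8750] v=[-1.2500 -0.7500]
Step 4: x=[4.1875 8.8125] v=[-1.8750 -0.1250]
Step 5: x=[3.1563 8.8438] v=[-2.0625 0.0625]
Step 6: x=[2.2969 8.7032] v=[-1.7188 -0.2813]
Step 7: x=[1.7891 8.2110] v=[-1.0157 -0.9845]
Step 8: x=[1.6367 7.3633] v=[-0.3048 -1.6955]
Max displacement = 3.3633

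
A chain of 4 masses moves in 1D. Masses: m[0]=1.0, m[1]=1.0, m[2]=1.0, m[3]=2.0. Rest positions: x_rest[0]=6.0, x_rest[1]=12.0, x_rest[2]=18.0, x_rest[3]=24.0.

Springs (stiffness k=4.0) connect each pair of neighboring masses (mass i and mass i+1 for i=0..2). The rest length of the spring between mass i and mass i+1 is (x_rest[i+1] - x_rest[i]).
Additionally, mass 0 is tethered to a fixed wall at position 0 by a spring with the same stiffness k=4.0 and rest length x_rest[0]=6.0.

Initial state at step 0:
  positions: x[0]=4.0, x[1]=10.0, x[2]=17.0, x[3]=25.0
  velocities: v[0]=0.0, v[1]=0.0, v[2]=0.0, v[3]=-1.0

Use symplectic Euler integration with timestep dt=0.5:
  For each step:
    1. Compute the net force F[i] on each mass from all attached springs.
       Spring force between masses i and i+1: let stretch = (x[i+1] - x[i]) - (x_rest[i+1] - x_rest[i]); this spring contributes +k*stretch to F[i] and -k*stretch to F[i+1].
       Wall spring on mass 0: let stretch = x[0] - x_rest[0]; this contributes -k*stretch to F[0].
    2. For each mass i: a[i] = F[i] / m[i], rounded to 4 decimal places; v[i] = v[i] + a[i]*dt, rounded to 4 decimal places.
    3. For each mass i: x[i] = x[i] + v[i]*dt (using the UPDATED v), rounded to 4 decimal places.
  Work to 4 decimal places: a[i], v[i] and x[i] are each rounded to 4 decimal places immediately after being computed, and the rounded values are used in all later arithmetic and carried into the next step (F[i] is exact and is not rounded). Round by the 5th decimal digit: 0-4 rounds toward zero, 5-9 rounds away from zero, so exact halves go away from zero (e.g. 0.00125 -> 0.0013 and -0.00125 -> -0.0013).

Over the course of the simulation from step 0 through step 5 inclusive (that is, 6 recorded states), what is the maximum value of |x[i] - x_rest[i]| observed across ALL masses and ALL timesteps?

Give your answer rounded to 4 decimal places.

Answer: 2.3750

Derivation:
Step 0: x=[4.0000 10.0000 17.0000 25.0000] v=[0.0000 0.0000 0.0000 -1.0000]
Step 1: x=[6.0000 11.0000 18.0000 23.5000] v=[4.0000 2.0000 2.0000 -3.0000]
Step 2: x=[7.0000 14.0000 17.5000 22.2500] v=[2.0000 6.0000 -1.0000 -2.5000]
Step 3: x=[8.0000 13.5000 18.2500 21.6250] v=[2.0000 -1.0000 1.5000 -1.2500]
Step 4: x=[6.5000 12.2500 17.6250 22.3125] v=[-3.0000 -2.5000 -1.2500 1.3750]
Step 5: x=[4.2500 10.6250 16.3125 23.6563] v=[-4.5000 -3.2500 -2.6250 2.6875]
Max displacement = 2.3750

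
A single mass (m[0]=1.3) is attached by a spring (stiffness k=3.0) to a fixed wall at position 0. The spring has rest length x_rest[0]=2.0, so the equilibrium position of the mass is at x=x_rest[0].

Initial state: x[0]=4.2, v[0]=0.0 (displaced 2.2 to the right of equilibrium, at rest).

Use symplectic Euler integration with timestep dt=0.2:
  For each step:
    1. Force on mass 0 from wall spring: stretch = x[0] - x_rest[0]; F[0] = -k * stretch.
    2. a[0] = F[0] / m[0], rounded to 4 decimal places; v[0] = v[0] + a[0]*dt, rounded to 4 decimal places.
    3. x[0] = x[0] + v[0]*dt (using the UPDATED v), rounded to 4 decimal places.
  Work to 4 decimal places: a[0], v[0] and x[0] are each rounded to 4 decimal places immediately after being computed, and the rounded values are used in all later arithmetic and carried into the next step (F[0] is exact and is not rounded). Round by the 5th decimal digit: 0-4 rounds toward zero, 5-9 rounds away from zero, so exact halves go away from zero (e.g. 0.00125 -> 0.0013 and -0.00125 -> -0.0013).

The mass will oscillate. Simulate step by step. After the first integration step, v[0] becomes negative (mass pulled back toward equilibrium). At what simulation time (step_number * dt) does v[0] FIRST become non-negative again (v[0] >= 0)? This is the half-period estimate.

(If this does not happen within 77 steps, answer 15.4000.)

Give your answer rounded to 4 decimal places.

Answer: 2.2000

Derivation:
Step 0: x=[4.2000] v=[0.0000]
Step 1: x=[3.9969] v=[-1.0154]
Step 2: x=[3.6095] v=[-1.9370]
Step 3: x=[3.0735] v=[-2.6798]
Step 4: x=[2.4384] v=[-3.1753]
Step 5: x=[1.7629] v=[-3.3776]
Step 6: x=[1.1093] v=[-3.2682]
Step 7: x=[0.5379] v=[-2.8571]
Step 8: x=[0.1014] v=[-2.1823]
Step 9: x=[-0.1598] v=[-1.3060]
Step 10: x=[-0.2216] v=[-0.3092]
Step 11: x=[-0.0784] v=[0.7162]
First v>=0 after going negative at step 11, time=2.2000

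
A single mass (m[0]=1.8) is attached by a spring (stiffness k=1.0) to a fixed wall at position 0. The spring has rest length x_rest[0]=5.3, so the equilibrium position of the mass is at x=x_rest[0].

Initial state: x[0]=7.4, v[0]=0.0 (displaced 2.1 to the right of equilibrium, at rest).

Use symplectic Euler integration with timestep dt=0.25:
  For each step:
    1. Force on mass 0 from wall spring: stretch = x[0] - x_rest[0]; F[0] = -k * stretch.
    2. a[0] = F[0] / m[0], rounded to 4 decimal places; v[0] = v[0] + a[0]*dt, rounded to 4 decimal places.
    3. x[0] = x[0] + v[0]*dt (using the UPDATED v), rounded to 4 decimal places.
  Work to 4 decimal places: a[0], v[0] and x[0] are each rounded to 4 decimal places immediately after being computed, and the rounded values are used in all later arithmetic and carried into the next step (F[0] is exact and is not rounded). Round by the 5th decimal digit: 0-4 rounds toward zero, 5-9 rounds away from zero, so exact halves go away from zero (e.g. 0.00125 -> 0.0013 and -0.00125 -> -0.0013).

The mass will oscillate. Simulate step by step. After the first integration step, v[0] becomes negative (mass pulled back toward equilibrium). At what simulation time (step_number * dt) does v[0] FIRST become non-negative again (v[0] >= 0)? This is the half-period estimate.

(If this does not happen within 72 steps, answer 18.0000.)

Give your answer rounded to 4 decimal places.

Step 0: x=[7.4000] v=[0.0000]
Step 1: x=[7.3271] v=[-0.2917]
Step 2: x=[7.1838] v=[-0.5733]
Step 3: x=[6.9751] v=[-0.8350]
Step 4: x=[6.7082] v=[-1.0677]
Step 5: x=[6.3924] v=[-1.2633]
Step 6: x=[6.0387] v=[-1.4150]
Step 7: x=[5.6593] v=[-1.5176]
Step 8: x=[5.2674] v=[-1.5675]
Step 9: x=[4.8767] v=[-1.5630]
Step 10: x=[4.5007] v=[-1.5042]
Step 11: x=[4.1524] v=[-1.3932]
Step 12: x=[3.8440] v=[-1.2338]
Step 13: x=[3.5861] v=[-1.0316]
Step 14: x=[3.3877] v=[-0.7936]
Step 15: x=[3.2557] v=[-0.5280]
Step 16: x=[3.1947] v=[-0.2441]
Step 17: x=[3.2068] v=[0.0483]
First v>=0 after going negative at step 17, time=4.2500

Answer: 4.2500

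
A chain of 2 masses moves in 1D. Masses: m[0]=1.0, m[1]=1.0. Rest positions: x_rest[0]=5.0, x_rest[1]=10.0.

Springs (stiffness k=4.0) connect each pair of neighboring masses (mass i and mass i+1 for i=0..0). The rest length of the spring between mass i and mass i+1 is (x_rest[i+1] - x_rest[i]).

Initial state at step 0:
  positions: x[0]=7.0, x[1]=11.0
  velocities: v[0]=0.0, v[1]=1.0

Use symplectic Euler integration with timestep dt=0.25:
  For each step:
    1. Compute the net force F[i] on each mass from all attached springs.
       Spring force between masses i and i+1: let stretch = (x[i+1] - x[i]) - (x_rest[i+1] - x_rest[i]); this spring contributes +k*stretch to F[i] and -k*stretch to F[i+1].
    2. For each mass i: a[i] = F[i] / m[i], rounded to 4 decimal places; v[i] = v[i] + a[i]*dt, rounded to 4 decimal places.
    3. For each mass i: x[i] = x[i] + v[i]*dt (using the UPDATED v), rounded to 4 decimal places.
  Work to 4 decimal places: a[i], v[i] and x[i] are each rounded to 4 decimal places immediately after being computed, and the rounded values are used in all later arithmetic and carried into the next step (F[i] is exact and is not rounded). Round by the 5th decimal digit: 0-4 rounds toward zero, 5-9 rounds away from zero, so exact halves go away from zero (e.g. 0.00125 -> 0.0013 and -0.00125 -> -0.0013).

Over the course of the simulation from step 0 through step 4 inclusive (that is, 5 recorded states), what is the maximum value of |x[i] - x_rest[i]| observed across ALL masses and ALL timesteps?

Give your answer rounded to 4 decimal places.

Answer: 2.5782

Derivation:
Step 0: x=[7.0000 11.0000] v=[0.0000 1.0000]
Step 1: x=[6.7500 11.5000] v=[-1.0000 2.0000]
Step 2: x=[6.4375 12.0625] v=[-1.2500 2.2500]
Step 3: x=[6.2813 12.4688] v=[-0.6250 1.6250]
Step 4: x=[6.4219 12.5782] v=[0.5625 0.4375]
Max displacement = 2.5782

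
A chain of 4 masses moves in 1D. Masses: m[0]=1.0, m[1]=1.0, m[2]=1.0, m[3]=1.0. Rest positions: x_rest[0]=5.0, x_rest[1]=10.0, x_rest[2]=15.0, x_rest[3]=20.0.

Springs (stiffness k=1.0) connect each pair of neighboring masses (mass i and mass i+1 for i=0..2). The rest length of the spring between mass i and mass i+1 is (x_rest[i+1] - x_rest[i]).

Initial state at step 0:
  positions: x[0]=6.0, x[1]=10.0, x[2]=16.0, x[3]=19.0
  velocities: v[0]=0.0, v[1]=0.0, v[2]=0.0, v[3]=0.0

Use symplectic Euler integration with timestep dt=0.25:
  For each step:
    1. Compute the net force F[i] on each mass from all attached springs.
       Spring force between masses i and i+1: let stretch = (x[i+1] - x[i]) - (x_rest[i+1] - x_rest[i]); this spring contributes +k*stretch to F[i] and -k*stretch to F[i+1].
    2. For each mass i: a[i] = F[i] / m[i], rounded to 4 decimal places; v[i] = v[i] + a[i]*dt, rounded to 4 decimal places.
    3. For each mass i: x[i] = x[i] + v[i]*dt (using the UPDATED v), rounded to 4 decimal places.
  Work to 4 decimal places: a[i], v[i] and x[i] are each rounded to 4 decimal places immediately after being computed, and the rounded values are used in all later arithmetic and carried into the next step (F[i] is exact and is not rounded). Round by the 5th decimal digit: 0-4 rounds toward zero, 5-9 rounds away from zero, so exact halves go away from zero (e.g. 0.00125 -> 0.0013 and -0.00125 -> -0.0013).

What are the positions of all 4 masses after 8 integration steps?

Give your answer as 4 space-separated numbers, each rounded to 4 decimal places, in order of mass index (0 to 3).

Step 0: x=[6.0000 10.0000 16.0000 19.0000] v=[0.0000 0.0000 0.0000 0.0000]
Step 1: x=[5.9375 10.1250 15.8125 19.1250] v=[-0.2500 0.5000 -0.7500 0.5000]
Step 2: x=[5.8242 10.3438 15.4766 19.3555] v=[-0.4531 0.8750 -1.3438 0.9219]
Step 3: x=[5.6809 10.6009 15.0623 19.6561] v=[-0.5732 1.0283 -1.6573 1.2022]
Step 4: x=[5.5326 10.8293 14.6563 19.9821] v=[-0.5932 0.9137 -1.6242 1.3038]
Step 5: x=[5.4029 10.9659 14.3439 20.2877] v=[-0.5190 0.5463 -1.2495 1.2224]
Step 6: x=[5.3083 10.9659 14.1919 20.5343] v=[-0.3783 0.0001 -0.6081 0.9865]
Step 7: x=[5.2548 10.8140 14.2347 20.6970] v=[-0.2139 -0.6078 0.1710 0.6509]
Step 8: x=[5.2363 10.5284 14.4676 20.7683] v=[-0.0741 -1.1424 0.9314 0.2853]

Answer: 5.2363 10.5284 14.4676 20.7683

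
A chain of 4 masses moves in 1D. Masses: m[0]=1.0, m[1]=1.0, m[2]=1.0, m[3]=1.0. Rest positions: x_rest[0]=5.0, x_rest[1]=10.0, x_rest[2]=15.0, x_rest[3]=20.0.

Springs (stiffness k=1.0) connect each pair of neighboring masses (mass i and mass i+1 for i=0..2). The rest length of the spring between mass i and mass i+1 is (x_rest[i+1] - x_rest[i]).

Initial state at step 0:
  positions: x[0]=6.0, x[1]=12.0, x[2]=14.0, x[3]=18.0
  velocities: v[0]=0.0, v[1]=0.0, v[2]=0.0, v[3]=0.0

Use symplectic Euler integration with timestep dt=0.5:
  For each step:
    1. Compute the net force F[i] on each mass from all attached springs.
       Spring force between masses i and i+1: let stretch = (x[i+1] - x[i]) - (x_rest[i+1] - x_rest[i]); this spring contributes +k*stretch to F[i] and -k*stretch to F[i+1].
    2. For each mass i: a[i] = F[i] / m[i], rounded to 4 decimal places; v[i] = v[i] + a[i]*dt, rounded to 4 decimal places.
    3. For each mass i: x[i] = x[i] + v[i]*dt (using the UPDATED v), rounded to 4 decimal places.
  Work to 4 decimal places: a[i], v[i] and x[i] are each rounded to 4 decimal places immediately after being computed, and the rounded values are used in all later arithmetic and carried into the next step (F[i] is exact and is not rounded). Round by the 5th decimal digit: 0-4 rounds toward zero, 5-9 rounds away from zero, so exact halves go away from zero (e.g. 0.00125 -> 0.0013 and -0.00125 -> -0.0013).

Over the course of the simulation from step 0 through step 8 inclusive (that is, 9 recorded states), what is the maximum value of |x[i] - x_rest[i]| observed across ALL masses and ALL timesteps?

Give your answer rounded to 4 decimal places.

Step 0: x=[6.0000 12.0000 14.0000 18.0000] v=[0.0000 0.0000 0.0000 0.0000]
Step 1: x=[6.2500 11.0000 14.5000 18.2500] v=[0.5000 -2.0000 1.0000 0.5000]
Step 2: x=[6.4375 9.6875 15.0625 18.8125] v=[0.3750 -2.6250 1.1250 1.1250]
Step 3: x=[6.1875 8.9063 15.2188 19.6875] v=[-0.5000 -1.5625 0.3125 1.7500]
Step 4: x=[5.3672 9.0235 14.9141 20.6954] v=[-1.6406 0.2344 -0.6094 2.0157]
Step 5: x=[4.2110 9.6993 14.5821 21.5080] v=[-2.3125 1.3516 -0.6641 1.6251]
Step 6: x=[3.1768 10.2238 14.7609 21.8391] v=[-2.0684 1.0489 0.3575 0.6622]
Step 7: x=[2.6544 10.1208 15.5750 21.6507] v=[-1.0449 -0.2061 1.6281 -0.3769]
Step 8: x=[2.7486 9.5147 16.5445 21.1933] v=[0.1883 -1.2122 1.9389 -0.9148]
Max displacement = 2.3456

Answer: 2.3456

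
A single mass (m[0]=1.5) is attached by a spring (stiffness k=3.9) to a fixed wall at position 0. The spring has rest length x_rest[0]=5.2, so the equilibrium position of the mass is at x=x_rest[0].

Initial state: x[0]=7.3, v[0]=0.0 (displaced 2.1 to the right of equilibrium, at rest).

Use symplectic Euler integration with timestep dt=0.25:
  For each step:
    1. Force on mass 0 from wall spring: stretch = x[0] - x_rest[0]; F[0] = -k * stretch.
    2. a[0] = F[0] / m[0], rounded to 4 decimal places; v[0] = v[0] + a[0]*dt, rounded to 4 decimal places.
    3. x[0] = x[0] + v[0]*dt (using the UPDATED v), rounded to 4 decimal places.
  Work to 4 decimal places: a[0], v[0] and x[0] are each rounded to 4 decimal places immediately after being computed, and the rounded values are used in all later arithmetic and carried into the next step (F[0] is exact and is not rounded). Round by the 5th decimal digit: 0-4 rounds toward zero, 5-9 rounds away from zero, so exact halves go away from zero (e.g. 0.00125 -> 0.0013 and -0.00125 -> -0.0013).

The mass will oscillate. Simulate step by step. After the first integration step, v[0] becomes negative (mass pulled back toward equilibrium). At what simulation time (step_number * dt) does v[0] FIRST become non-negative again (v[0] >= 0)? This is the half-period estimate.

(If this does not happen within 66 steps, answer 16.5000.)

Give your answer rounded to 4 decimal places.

Answer: 2.0000

Derivation:
Step 0: x=[7.3000] v=[0.0000]
Step 1: x=[6.9588] v=[-1.3650]
Step 2: x=[6.3318] v=[-2.5082]
Step 3: x=[5.5208] v=[-3.2439]
Step 4: x=[4.6577] v=[-3.4524]
Step 5: x=[3.8827] v=[-3.0999]
Step 6: x=[3.3218] v=[-2.2437]
Step 7: x=[3.0661] v=[-1.0229]
Step 8: x=[3.1571] v=[0.3641]
First v>=0 after going negative at step 8, time=2.0000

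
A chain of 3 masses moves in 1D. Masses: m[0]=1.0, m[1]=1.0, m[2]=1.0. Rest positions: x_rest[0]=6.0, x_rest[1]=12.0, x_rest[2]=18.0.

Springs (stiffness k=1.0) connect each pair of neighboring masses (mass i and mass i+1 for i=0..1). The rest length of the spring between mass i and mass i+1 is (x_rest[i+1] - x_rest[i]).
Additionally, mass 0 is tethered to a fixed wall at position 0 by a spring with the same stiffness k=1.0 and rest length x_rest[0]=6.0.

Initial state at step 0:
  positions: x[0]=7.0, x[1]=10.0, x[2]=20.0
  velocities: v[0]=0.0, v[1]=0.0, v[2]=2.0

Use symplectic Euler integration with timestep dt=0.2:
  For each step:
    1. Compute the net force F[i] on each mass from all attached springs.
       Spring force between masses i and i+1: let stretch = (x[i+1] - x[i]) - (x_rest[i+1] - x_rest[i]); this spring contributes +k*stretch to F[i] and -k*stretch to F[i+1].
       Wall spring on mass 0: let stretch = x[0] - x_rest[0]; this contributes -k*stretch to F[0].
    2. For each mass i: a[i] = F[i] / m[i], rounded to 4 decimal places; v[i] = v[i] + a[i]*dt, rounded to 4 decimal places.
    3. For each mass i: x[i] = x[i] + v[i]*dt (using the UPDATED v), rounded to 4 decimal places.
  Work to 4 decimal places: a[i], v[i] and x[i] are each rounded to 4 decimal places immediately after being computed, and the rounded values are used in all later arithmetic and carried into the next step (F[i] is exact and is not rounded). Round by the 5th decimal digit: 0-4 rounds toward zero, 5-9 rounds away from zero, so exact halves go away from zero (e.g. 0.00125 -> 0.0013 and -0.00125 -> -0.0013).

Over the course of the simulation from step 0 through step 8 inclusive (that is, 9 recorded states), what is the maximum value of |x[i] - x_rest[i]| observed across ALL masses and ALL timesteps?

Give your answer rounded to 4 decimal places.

Answer: 3.4232

Derivation:
Step 0: x=[7.0000 10.0000 20.0000] v=[0.0000 0.0000 2.0000]
Step 1: x=[6.8400 10.2800 20.2400] v=[-0.8000 1.4000 1.2000]
Step 2: x=[6.5440 10.8208 20.3216] v=[-1.4800 2.7040 0.4080]
Step 3: x=[6.1573 11.5706 20.2632] v=[-1.9334 3.7488 -0.2922]
Step 4: x=[5.7409 12.4515 20.0971] v=[-2.0822 4.4047 -0.8307]
Step 5: x=[5.3632 13.3698 19.8651] v=[-1.8883 4.5917 -1.1598]
Step 6: x=[5.0913 14.2277 19.6133] v=[-1.3596 4.2894 -1.2589]
Step 7: x=[4.9812 14.9355 19.3861] v=[-0.5506 3.5392 -1.1360]
Step 8: x=[5.0700 15.4232 19.2209] v=[0.4440 2.4385 -0.8261]
Max displacement = 3.4232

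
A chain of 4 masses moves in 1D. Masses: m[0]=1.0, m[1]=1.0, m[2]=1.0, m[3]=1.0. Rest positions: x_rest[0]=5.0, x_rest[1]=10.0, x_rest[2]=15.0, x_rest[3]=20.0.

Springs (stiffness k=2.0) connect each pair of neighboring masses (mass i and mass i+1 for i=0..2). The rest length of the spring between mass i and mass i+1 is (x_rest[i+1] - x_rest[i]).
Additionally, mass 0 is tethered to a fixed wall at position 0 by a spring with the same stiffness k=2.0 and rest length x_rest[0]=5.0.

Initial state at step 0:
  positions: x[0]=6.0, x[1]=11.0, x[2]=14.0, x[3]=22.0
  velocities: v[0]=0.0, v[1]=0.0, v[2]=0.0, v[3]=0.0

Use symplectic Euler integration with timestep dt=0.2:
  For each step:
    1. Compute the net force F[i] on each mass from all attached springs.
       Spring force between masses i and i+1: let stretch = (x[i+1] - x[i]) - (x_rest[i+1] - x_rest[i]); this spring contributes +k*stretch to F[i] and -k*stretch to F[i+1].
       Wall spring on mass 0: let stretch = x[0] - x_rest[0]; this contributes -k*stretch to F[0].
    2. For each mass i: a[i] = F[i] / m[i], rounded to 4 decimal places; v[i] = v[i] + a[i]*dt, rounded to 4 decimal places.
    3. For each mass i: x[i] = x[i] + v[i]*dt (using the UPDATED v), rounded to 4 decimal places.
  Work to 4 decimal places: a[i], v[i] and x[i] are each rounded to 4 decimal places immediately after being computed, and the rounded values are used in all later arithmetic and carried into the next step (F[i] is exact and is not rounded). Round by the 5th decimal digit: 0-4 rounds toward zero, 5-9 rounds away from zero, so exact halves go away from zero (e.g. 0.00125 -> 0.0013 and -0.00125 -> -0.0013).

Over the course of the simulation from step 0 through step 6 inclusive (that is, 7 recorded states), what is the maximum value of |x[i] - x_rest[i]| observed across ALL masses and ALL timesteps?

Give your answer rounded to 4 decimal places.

Answer: 2.4060

Derivation:
Step 0: x=[6.0000 11.0000 14.0000 22.0000] v=[0.0000 0.0000 0.0000 0.0000]
Step 1: x=[5.9200 10.8400 14.4000 21.7600] v=[-0.4000 -0.8000 2.0000 -1.2000]
Step 2: x=[5.7600 10.5712 15.1040 21.3312] v=[-0.8000 -1.3440 3.5200 -2.1440]
Step 3: x=[5.5241 10.2801 15.9436 20.8042] v=[-1.1795 -1.4554 4.1978 -2.6349]
Step 4: x=[5.2268 10.0616 16.7189 20.2884] v=[-1.4867 -1.0924 3.8766 -2.5791]
Step 5: x=[4.8981 9.9889 17.2472 19.8870] v=[-1.6435 -0.3634 2.6415 -2.0069]
Step 6: x=[4.5848 10.0896 17.4060 19.6744] v=[-1.5664 0.5036 0.7941 -1.0628]
Max displacement = 2.4060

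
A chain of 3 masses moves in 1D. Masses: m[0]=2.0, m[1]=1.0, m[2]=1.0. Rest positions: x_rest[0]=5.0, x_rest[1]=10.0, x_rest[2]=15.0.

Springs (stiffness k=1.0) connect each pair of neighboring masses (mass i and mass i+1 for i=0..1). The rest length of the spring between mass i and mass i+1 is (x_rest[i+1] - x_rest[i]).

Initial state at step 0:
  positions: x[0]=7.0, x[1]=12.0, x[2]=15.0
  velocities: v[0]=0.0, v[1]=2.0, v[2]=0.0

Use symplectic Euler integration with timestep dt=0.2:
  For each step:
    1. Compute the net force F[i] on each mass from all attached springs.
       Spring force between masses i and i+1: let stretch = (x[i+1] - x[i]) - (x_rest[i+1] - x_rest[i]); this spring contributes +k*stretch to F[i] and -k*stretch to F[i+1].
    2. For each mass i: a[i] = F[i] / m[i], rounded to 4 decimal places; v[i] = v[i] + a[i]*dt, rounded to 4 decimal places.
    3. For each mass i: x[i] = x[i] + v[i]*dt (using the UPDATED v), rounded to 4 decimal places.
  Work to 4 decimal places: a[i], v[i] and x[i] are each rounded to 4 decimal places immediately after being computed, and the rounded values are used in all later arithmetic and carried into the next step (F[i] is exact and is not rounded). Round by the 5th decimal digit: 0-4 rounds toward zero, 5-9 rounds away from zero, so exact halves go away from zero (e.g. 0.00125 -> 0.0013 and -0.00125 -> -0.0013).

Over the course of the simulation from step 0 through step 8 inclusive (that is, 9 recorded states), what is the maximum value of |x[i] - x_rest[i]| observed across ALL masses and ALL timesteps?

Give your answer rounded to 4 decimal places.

Answer: 2.7263

Derivation:
Step 0: x=[7.0000 12.0000 15.0000] v=[0.0000 2.0000 0.0000]
Step 1: x=[7.0000 12.3200 15.0800] v=[0.0000 1.6000 0.4000]
Step 2: x=[7.0064 12.5376 15.2496] v=[0.0320 1.0880 0.8480]
Step 3: x=[7.0234 12.6424 15.5107] v=[0.0851 0.5242 1.3056]
Step 4: x=[7.0528 12.6372 15.8571] v=[0.1470 -0.0259 1.7319]
Step 5: x=[7.0939 12.5374 16.2747] v=[0.2054 -0.4988 2.0879]
Step 6: x=[7.1439 12.3694 16.7428] v=[0.2498 -0.8400 2.3404]
Step 7: x=[7.1984 12.1673 17.2359] v=[0.2724 -1.0104 2.4657]
Step 8: x=[7.2523 11.9692 17.7263] v=[0.2693 -0.9905 2.4520]
Max displacement = 2.7263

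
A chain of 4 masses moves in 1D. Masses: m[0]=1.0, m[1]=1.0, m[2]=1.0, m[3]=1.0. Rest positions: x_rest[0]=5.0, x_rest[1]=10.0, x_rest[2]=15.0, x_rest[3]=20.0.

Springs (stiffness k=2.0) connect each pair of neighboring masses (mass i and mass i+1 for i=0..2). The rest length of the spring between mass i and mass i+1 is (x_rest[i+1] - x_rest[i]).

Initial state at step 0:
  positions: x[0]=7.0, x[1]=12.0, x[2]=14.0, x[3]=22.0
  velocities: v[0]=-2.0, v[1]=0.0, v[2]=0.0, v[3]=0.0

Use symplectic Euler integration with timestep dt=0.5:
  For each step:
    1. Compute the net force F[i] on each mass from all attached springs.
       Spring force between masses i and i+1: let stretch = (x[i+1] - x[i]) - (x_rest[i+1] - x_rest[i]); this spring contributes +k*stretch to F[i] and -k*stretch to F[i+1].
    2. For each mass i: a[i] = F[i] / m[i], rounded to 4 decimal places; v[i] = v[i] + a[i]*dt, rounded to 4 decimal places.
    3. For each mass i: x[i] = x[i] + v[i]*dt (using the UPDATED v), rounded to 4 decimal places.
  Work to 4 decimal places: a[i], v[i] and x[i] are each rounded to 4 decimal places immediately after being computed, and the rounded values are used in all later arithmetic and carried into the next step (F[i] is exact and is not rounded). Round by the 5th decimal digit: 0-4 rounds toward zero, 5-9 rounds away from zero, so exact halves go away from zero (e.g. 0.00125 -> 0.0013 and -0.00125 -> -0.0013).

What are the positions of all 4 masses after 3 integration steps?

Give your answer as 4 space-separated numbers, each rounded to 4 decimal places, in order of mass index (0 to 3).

Step 0: x=[7.0000 12.0000 14.0000 22.0000] v=[-2.0000 0.0000 0.0000 0.0000]
Step 1: x=[6.0000 10.5000 17.0000 20.5000] v=[-2.0000 -3.0000 6.0000 -3.0000]
Step 2: x=[4.7500 10.0000 18.5000 19.7500] v=[-2.5000 -1.0000 3.0000 -1.5000]
Step 3: x=[3.6250 11.1250 16.3750 20.8750] v=[-2.2500 2.2500 -4.2500 2.2500]

Answer: 3.6250 11.1250 16.3750 20.8750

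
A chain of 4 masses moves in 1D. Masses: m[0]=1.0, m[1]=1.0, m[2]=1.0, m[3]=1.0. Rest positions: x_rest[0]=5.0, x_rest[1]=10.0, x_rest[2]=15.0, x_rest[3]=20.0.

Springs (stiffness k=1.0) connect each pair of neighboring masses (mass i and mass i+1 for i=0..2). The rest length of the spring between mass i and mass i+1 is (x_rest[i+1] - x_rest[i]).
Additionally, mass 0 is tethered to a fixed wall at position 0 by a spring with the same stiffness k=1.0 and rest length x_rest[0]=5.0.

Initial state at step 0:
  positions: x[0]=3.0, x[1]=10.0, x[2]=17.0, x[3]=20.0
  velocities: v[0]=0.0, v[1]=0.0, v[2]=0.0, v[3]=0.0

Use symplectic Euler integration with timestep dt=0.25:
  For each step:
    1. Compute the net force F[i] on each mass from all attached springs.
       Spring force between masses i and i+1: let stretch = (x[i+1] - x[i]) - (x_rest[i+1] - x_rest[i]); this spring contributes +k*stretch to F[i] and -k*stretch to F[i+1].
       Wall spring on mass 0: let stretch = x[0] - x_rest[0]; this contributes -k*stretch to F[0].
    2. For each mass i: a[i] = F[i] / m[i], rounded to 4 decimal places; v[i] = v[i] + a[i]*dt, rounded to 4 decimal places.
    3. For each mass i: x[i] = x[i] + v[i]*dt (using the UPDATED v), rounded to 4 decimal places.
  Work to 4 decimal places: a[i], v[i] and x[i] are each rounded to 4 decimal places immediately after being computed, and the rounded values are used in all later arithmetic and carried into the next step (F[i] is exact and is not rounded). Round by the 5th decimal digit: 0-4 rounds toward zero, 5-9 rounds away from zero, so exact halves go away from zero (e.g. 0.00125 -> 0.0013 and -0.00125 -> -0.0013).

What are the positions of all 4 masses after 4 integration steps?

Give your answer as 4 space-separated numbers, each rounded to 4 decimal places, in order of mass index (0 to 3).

Step 0: x=[3.0000 10.0000 17.0000 20.0000] v=[0.0000 0.0000 0.0000 0.0000]
Step 1: x=[3.2500 10.0000 16.7500 20.1250] v=[1.0000 0.0000 -1.0000 0.5000]
Step 2: x=[3.7188 10.0000 16.2891 20.3516] v=[1.8750 0.0000 -1.8438 0.9063]
Step 3: x=[4.3477 10.0005 15.6890 20.6368] v=[2.5156 0.0020 -2.4005 1.1407]
Step 4: x=[5.0582 10.0032 15.0426 20.9253] v=[2.8419 0.0109 -2.5857 1.1538]

Answer: 5.0582 10.0032 15.0426 20.9253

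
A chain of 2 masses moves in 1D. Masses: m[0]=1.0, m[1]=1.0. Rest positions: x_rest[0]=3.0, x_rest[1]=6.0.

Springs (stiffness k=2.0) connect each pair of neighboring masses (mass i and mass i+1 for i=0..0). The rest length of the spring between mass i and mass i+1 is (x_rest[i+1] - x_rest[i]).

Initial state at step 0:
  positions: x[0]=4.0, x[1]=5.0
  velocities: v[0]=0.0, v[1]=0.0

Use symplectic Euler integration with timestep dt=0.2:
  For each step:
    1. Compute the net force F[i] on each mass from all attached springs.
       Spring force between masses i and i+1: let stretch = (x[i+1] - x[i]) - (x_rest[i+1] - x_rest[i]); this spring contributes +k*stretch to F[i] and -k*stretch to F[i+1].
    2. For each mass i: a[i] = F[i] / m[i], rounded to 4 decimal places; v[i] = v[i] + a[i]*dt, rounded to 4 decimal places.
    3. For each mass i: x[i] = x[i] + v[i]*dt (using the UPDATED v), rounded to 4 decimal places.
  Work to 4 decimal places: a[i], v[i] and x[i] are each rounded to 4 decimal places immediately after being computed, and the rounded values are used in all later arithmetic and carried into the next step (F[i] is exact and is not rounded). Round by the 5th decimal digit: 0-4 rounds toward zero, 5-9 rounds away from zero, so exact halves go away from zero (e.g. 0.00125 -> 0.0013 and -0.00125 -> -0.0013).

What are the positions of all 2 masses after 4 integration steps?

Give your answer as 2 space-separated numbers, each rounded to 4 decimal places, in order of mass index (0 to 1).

Answer: 2.7560 6.2440

Derivation:
Step 0: x=[4.0000 5.0000] v=[0.0000 0.0000]
Step 1: x=[3.8400 5.1600] v=[-0.8000 0.8000]
Step 2: x=[3.5456 5.4544] v=[-1.4720 1.4720]
Step 3: x=[3.1639 5.8361] v=[-1.9085 1.9085]
Step 4: x=[2.7560 6.2440] v=[-2.0396 2.0396]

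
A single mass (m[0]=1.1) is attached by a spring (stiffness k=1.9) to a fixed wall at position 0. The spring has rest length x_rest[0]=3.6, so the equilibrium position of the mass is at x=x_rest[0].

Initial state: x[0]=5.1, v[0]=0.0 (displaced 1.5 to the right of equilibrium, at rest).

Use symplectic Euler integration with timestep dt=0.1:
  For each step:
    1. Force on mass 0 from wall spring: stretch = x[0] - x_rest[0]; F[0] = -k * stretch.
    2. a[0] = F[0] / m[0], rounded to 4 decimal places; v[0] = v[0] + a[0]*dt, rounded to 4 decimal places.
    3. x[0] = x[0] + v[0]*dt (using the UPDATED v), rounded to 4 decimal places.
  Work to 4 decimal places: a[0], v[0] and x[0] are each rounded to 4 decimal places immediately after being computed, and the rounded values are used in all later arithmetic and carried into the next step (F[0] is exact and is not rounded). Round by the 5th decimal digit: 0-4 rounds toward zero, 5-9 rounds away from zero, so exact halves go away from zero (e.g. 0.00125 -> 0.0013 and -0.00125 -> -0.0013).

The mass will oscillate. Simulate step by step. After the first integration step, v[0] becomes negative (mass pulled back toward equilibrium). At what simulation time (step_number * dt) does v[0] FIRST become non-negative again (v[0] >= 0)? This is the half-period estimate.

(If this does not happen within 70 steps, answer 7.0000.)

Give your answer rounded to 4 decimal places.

Step 0: x=[5.1000] v=[0.0000]
Step 1: x=[5.0741] v=[-0.2591]
Step 2: x=[5.0227] v=[-0.5137]
Step 3: x=[4.9468] v=[-0.7594]
Step 4: x=[4.8476] v=[-0.9920]
Step 5: x=[4.7269] v=[-1.2075]
Step 6: x=[4.5867] v=[-1.4022]
Step 7: x=[4.4294] v=[-1.5726]
Step 8: x=[4.2578] v=[-1.7159]
Step 9: x=[4.0749] v=[-1.8295]
Step 10: x=[3.8838] v=[-1.9115]
Step 11: x=[3.6878] v=[-1.9605]
Step 12: x=[3.4902] v=[-1.9757]
Step 13: x=[3.2945] v=[-1.9567]
Step 14: x=[3.1041] v=[-1.9039]
Step 15: x=[2.9223] v=[-1.8182]
Step 16: x=[2.7522] v=[-1.7011]
Step 17: x=[2.5967] v=[-1.5547]
Step 18: x=[2.4586] v=[-1.3814]
Step 19: x=[2.3402] v=[-1.1843]
Step 20: x=[2.2435] v=[-0.9667]
Step 21: x=[2.1703] v=[-0.7324]
Step 22: x=[2.1218] v=[-0.4855]
Step 23: x=[2.0988] v=[-0.2302]
Step 24: x=[2.1017] v=[0.0291]
First v>=0 after going negative at step 24, time=2.4000

Answer: 2.4000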